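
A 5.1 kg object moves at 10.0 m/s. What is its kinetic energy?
KE = ½mv² = ½×5.1×10.0² = 255.0 J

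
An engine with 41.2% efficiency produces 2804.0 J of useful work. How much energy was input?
W_in = W_out/η = 2804.0/0.412 = 6805.8 J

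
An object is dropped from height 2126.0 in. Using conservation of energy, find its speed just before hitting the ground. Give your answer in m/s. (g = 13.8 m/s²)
mgh = ½mv² → v = √(2gh) = √(2×13.8×54) = 38.61 m/s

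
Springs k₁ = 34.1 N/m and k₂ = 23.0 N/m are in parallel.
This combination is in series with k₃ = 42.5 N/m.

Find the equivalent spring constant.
k₁₂ = k₁ + k₂ = 57.1 N/m (parallel)
1/k_eq = 1/k₁₂ + 1/k₃ → k_eq = 24.36 N/m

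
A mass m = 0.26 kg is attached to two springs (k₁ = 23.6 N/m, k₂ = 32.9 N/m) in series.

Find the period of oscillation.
k_eq = k₁k₂/(k₁+k₂) = 13.74 N/m
T = 2π√(m/k_eq) = 2π√(0.26/13.74) = 0.8642 s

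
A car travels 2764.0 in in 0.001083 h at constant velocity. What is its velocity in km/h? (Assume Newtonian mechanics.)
v = d/t (with unit conversion) = 64.83 km/h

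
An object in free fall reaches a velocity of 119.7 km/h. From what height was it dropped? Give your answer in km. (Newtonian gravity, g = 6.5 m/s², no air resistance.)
h = v²/(2g) (with unit conversion) = 0.08504 km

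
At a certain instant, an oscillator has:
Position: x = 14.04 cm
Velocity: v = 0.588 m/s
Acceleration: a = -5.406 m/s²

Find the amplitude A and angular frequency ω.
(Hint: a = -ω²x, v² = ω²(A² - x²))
a = −ω²x → ω = √(|a|/x) = √(5.406/0.1404) = 6.205 rad/s
v² = ω²(A² − x²) → A = √(x² + v²/ω²) = √(0.1404² + 0.588²/6.205²) = 0.1694 m = 16.94 cm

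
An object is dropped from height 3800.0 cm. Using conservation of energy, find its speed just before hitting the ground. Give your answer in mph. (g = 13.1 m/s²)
mgh = ½mv² → v = √(2gh) = √(2×13.1×38) = 31.55 m/s = 70.58 mph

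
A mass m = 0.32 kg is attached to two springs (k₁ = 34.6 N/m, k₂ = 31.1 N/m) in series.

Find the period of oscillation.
k_eq = k₁k₂/(k₁+k₂) = 16.38 N/m
T = 2π√(m/k_eq) = 2π√(0.32/16.38) = 0.8783 s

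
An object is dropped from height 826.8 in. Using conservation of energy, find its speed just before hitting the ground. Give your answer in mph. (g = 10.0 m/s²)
mgh = ½mv² → v = √(2gh) = √(2×10.0×21) = 20.49 m/s = 45.84 mph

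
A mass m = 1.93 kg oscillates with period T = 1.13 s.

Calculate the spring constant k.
T = 2π√(m/k) → k = m(2π/T)² = 1.93×(2π/1.13)² = 59.67 N/m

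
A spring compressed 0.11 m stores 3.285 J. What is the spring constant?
PE = ½kx² → k = 2PE/x² = 2×3.285/0.11² = 543.0 N/m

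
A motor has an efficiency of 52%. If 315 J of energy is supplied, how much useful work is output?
W_out = η × W_in = 0.52 × 315 = 163.8 J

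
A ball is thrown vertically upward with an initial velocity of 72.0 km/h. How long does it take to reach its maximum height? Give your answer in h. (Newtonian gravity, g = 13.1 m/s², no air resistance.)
t_up = v₀/g (with unit conversion) = 0.0004241 h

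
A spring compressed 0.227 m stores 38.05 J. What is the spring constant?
PE = ½kx² → k = 2PE/x² = 2×38.05/0.227² = 1477.0 N/m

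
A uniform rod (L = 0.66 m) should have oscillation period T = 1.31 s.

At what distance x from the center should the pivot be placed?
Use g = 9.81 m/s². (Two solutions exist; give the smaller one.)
T = 2π√((L²/12 + x²)/(gx)). Let c = T²g/(4π²) = 0.4264.
x² − cx + L²/12 = 0 → x = (c − √(c² − L²/3))/2 = 0.1175 m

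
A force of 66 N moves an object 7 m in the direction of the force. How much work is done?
W = Fd = 66×7 = 462.0 J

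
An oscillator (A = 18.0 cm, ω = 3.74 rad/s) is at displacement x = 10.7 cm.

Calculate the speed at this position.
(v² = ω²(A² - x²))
v = ω√(A² − x²) = 3.74×√(0.18² − 0.107²) = 0.5413 m/s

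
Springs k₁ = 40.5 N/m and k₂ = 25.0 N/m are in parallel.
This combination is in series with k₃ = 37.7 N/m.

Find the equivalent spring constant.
k₁₂ = k₁ + k₂ = 65.5 N/m (parallel)
1/k_eq = 1/k₁₂ + 1/k₃ → k_eq = 23.93 N/m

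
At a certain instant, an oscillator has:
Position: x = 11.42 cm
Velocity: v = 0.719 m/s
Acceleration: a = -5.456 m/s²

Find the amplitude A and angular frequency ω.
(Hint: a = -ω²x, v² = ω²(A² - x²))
a = −ω²x → ω = √(|a|/x) = √(5.456/0.1142) = 6.912 rad/s
v² = ω²(A² − x²) → A = √(x² + v²/ω²) = √(0.1142² + 0.719²/6.912²) = 0.1545 m = 15.45 cm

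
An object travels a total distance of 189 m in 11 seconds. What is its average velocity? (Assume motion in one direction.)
v_avg = Δd / Δt = 189 / 11 = 17.18 m/s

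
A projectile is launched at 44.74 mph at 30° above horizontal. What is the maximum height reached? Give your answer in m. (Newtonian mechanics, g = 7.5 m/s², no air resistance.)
H = v₀²sin²(θ)/(2g) (with unit conversion) = 6.667 m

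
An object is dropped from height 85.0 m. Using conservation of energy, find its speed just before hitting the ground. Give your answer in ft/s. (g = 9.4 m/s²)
mgh = ½mv² → v = √(2gh) = √(2×9.4×85) = 39.97 m/s = 131.2 ft/s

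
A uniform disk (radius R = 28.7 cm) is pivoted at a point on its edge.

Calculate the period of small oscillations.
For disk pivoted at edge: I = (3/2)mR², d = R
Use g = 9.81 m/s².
I/m = (3/2)R² = 0.1236 m²; d = R = 0.287 m
T = 2π√((3/2)R²/(gR)) = 2π√(3R/(2g)) = 1.316 s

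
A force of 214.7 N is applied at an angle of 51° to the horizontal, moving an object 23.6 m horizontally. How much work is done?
W = Fd cosθ = 214.7×23.6×cos(51°) = 3188.7 J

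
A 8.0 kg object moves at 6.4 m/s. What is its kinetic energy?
KE = ½mv² = ½×8.0×6.4² = 163.84 J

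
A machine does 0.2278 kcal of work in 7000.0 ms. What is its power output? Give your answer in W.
P = W/t = 953.1 J / 7 s = 136.2 W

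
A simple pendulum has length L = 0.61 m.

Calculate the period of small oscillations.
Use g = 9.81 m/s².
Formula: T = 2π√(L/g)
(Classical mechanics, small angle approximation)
T = 2π√(L/g) = 2π√(0.61/9.81) = 1.567 s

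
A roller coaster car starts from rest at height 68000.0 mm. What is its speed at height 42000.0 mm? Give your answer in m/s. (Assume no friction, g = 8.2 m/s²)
mgh₁ = ½mv₂² + mgh₂ → v₂ = √(2g(h₁−h₂)) = √(2×8.2×(68−42)) = 20.65 m/s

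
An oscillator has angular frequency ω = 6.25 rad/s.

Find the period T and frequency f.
T = 2π/ω = 2π/6.25 = 1.005 s; f = ω/2π = 0.9947 Hz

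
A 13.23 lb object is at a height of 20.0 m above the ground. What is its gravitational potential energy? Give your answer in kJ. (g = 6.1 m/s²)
PE = mgh = 6.001 kg × 6.1 m/s² × 20 m = 732.1 J = 0.7321 kJ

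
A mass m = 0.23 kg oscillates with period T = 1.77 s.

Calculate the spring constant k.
T = 2π√(m/k) → k = m(2π/T)² = 0.23×(2π/1.77)² = 2.898 N/m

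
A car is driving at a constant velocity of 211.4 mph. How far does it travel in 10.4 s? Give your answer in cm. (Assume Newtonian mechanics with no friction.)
d = vt (with unit conversion) = 98280.0 cm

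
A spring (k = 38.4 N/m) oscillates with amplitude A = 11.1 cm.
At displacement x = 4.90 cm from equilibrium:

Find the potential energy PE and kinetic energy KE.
E_total = ½kA² = ½×38.4×(0.111)² = 0.2366 J
PE = ½kx² = ½×38.4×(0.049)² = 0.0461 J
KE = E_total − PE = 0.1905 J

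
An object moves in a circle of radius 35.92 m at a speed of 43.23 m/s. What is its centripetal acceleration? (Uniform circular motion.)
a_c = v²/r = 43.23²/35.92 = 1868.83/35.92 = 52.03 m/s²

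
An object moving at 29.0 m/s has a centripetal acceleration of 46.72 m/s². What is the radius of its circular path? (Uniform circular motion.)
r = v²/a_c = 29.0²/46.72 = 18.0 m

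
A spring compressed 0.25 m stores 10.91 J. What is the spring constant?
PE = ½kx² → k = 2PE/x² = 2×10.91/0.25² = 349.1 N/m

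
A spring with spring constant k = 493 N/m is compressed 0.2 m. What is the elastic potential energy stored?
PE = ½kx² = ½×493×0.2² = 9.86 J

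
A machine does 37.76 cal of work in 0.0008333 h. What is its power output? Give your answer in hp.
P = W/t = 158 J / 3 s = 52.66 W = 0.07062 hp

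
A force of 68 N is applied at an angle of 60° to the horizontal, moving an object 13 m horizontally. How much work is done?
W = Fd cosθ = 68×13×cos(60°) = 442.0 J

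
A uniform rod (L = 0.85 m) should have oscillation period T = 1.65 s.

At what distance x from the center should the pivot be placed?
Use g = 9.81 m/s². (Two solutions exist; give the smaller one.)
T = 2π√((L²/12 + x²)/(gx)). Let c = T²g/(4π²) = 0.6765.
x² − cx + L²/12 = 0 → x = (c − √(c² − L²/3))/2 = 0.1054 m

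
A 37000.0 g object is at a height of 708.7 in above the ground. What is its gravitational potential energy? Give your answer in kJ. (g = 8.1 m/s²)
PE = mgh = 37 kg × 8.1 m/s² × 18 m = 5395 J = 5.395 kJ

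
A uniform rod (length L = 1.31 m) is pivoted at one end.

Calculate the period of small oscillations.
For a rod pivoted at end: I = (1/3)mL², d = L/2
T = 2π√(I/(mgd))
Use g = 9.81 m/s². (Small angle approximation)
I/m = (1/3)L² = 0.572 m²; d = L/2 = 0.655 m
T = 2π√(I/(mgd)) = 2π√(0.572/(9.81×0.655)) = 1.875 s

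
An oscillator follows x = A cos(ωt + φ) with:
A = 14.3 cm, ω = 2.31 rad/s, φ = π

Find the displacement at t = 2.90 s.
x = A cos(ωt + φ) = 14.3×cos(2.31×2.9 + π) = -13.08 cm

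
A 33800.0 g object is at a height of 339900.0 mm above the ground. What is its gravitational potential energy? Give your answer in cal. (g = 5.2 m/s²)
PE = mgh = 33.8 kg × 5.2 m/s² × 339.9 m = 5.974e+04 J = 14280.0 cal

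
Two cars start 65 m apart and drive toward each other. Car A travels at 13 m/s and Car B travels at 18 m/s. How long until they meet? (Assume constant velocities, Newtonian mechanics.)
Combined speed: v_combined = 13 + 18 = 31 m/s
Time to meet: t = d/31 = 65/31 = 2.1 s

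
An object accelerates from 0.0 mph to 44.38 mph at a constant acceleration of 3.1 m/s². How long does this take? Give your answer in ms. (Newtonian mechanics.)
t = (v - v₀)/a (with unit conversion) = 6400.0 ms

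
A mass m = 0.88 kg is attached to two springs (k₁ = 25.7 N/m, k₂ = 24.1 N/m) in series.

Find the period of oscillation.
k_eq = k₁k₂/(k₁+k₂) = 12.44 N/m
T = 2π√(m/k_eq) = 2π√(0.88/12.44) = 1.671 s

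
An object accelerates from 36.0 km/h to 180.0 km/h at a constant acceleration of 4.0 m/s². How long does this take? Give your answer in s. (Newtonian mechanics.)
t = (v - v₀)/a (with unit conversion) = 10.0 s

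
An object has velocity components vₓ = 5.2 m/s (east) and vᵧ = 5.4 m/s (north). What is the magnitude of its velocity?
|v| = √(vₓ² + vᵧ²) = √(5.2² + 5.4²) = √(56.2) = 7.5 m/s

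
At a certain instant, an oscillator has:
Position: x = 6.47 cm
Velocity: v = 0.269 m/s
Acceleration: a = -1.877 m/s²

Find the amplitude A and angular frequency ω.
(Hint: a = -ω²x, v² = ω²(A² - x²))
a = −ω²x → ω = √(|a|/x) = √(1.877/0.0647) = 5.386 rad/s
v² = ω²(A² − x²) → A = √(x² + v²/ω²) = √(0.0647² + 0.269²/5.386²) = 0.08173 m = 8.173 cm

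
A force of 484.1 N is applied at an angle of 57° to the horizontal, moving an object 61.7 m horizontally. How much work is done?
W = Fd cosθ = 484.1×61.7×cos(57°) = 16268.0 J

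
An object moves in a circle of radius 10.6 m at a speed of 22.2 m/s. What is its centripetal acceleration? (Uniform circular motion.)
a_c = v²/r = 22.2²/10.6 = 492.84/10.6 = 46.49 m/s²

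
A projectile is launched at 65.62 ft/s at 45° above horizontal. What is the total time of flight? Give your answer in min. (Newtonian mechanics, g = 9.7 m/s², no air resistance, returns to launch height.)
T = 2v₀sin(θ)/g (with unit conversion) = 0.0486 min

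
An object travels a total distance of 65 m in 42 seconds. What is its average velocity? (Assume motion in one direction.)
v_avg = Δd / Δt = 65 / 42 = 1.55 m/s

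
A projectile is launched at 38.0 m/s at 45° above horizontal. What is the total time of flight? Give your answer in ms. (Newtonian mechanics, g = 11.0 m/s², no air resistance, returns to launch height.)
T = 2v₀sin(θ)/g (with unit conversion) = 4885.0 ms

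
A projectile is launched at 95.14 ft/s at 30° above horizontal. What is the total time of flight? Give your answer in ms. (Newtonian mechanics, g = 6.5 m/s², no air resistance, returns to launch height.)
T = 2v₀sin(θ)/g (with unit conversion) = 4461.0 ms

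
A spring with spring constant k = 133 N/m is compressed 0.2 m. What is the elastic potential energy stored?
PE = ½kx² = ½×133×0.2² = 2.66 J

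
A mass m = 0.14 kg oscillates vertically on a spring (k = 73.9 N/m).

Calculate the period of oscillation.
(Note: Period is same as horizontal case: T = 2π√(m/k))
T = 2π√(m/k) = 2π√(0.14/73.9) = 0.2735 s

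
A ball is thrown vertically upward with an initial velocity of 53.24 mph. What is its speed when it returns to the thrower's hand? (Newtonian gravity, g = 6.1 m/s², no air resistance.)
By conservation of energy, the ball returns at the same speed = 53.24 mph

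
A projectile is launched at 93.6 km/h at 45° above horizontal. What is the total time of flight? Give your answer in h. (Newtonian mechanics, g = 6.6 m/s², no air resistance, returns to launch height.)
T = 2v₀sin(θ)/g (with unit conversion) = 0.001548 h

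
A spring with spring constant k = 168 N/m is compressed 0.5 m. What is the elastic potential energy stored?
PE = ½kx² = ½×168×0.5² = 21.0 J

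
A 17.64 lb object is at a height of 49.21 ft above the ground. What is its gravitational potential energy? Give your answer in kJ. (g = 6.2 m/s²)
PE = mgh = 8.001 kg × 6.2 m/s² × 15 m = 744.1 J = 0.7441 kJ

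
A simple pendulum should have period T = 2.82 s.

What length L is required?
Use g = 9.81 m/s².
T = 2π√(L/g) → L = g(T/2π)² = 9.81×(2.82/2π)² = 1.976 m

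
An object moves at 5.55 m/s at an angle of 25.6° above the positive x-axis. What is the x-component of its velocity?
vₓ = v cos(θ) = 5.55 × cos(25.6°) = 5.01 m/s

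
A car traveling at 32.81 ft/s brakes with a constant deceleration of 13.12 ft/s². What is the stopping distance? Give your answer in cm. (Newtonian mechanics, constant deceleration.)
d = v₀² / (2a) (with unit conversion) = 1250.0 cm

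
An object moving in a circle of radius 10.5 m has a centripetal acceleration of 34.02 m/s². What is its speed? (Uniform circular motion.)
v = √(a_c × r) = √(34.02 × 10.5) = 18.9 m/s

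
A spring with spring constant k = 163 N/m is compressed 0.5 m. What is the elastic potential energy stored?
PE = ½kx² = ½×163×0.5² = 20.38 J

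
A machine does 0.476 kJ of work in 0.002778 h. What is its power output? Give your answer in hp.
P = W/t = 476 J / 10 s = 47.6 W = 0.06383 hp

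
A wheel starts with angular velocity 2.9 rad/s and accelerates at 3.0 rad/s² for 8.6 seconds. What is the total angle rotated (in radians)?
θ = ω₀t + ½αt² = 2.9×8.6 + ½×3.0×8.6² = 135.88 rad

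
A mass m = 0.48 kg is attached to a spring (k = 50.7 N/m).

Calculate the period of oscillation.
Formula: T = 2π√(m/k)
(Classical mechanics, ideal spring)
T = 2π√(m/k) = 2π√(0.48/50.7) = 0.6114 s; f = 1/T = 1.636 Hz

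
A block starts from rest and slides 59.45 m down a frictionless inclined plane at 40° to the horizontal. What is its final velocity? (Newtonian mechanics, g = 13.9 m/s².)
a = g sin(θ) = 13.9 × sin(40°) = 8.93 m/s²
v = √(2ad) = √(2 × 8.93 × 59.45) = 32.59 m/s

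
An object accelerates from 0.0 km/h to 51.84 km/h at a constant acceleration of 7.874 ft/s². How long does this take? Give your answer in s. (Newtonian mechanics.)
t = (v - v₀)/a (with unit conversion) = 6.0 s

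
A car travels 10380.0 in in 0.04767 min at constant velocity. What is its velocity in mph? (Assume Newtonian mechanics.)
v = d/t (with unit conversion) = 206.2 mph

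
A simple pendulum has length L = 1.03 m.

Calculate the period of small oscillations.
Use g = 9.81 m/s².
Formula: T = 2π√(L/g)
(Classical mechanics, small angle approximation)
T = 2π√(L/g) = 2π√(1.03/9.81) = 2.036 s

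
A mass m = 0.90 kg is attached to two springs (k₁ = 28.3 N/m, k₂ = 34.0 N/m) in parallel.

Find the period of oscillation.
k_eq = k₁+k₂ = 62.3 N/m
T = 2π√(m/k_eq) = 2π√(0.9/62.3) = 0.7552 s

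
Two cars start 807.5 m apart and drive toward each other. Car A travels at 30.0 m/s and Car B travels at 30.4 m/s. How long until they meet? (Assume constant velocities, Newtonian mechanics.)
Combined speed: v_combined = 30.0 + 30.4 = 60.4 m/s
Time to meet: t = d/60.4 = 807.5/60.4 = 13.37 s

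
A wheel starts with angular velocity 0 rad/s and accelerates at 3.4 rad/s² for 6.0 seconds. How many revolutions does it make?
θ = ω₀t + ½αt² = 0×6.0 + ½×3.4×6.0² = 61.2 rad
Revolutions = θ/(2π) = 61.2/(2π) = 9.74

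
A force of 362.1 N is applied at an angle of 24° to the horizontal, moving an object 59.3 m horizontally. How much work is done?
W = Fd cosθ = 362.1×59.3×cos(24°) = 19616.0 J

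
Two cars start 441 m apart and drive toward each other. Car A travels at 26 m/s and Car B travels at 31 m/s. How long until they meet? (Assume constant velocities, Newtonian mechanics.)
Combined speed: v_combined = 26 + 31 = 57 m/s
Time to meet: t = d/57 = 441/57 = 7.74 s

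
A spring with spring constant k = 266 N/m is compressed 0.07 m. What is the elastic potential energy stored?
PE = ½kx² = ½×266×0.07² = 0.6517 J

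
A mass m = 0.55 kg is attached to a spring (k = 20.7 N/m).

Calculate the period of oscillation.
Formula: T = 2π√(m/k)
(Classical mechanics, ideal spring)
T = 2π√(m/k) = 2π√(0.55/20.7) = 1.024 s; f = 1/T = 0.9764 Hz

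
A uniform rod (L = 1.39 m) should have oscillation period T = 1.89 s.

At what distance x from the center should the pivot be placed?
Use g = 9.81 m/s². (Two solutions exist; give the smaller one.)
T = 2π√((L²/12 + x²)/(gx)). Let c = T²g/(4π²) = 0.8876.
x² − cx + L²/12 = 0 → x = (c − √(c² − L²/3))/2 = 0.2542 m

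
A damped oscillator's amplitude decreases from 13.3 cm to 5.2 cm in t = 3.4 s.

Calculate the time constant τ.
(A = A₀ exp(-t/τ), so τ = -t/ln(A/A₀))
A/A₀ = 5.2/13.3 = 0.391; ln(A/A₀) = -0.9391
τ = −t/ln(A/A₀) = −3.4/-0.9391 = 3.62 s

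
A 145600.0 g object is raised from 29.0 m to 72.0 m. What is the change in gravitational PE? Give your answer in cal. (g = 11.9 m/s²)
ΔPE = mg(h₂ − h₁) = 145.6 kg × 11.9 m/s² × (72 − 29) m = 7.45e+04 J = 17810.0 cal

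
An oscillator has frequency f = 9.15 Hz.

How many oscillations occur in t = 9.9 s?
n = f×t = 9.15×9.9 = 90.59 oscillations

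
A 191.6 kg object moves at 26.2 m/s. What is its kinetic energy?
KE = ½mv² = ½×191.6×26.2² = 65760.95 J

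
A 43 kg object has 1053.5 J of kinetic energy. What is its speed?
KE = ½mv² → v = √(2KE/m) = √(2×1053.5/43) = 7.0 m/s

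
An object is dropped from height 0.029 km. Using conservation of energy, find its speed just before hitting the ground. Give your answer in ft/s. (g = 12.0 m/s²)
mgh = ½mv² → v = √(2gh) = √(2×12.0×29) = 26.38 m/s = 86.55 ft/s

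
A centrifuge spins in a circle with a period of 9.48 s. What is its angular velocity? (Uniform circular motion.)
ω = 2π/T = 2π/9.48 = 0.6628 rad/s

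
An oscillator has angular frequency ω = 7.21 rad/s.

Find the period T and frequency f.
T = 2π/ω = 2π/7.21 = 0.8715 s; f = ω/2π = 1.148 Hz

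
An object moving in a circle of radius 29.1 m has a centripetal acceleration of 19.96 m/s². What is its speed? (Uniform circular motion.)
v = √(a_c × r) = √(19.96 × 29.1) = 24.1 m/s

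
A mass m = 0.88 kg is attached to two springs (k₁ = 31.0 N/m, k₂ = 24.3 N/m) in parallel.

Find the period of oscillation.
k_eq = k₁+k₂ = 55.3 N/m
T = 2π√(m/k_eq) = 2π√(0.88/55.3) = 0.7926 s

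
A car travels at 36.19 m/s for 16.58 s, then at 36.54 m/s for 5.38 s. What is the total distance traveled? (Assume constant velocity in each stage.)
d₁ = v₁t₁ = 36.19 × 16.58 = 600.03 m
d₂ = v₂t₂ = 36.54 × 5.38 = 196.585 m
d_total = 600.03 + 196.585 = 796.62 m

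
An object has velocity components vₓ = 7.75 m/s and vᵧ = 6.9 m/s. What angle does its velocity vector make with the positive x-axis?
θ = arctan(vᵧ/vₓ) = arctan(6.9/7.75) = 41.68°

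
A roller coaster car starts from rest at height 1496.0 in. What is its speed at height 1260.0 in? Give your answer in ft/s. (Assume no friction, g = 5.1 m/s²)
mgh₁ = ½mv₂² + mgh₂ → v₂ = √(2g(h₁−h₂)) = √(2×5.1×(38−32)) = 7.819 m/s = 25.65 ft/s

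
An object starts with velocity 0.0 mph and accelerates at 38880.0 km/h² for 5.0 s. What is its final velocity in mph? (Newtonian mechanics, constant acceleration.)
v = v₀ + at (with unit conversion) = 33.55 mph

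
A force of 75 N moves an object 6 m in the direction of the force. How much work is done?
W = Fd = 75×6 = 450.0 J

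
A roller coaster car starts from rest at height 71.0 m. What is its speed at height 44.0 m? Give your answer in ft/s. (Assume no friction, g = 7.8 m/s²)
mgh₁ = ½mv₂² + mgh₂ → v₂ = √(2g(h₁−h₂)) = √(2×7.8×(71−44)) = 20.52 m/s = 67.33 ft/s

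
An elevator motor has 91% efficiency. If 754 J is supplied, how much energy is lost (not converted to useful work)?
W_out = η × W_in = 0.91×754 = 686.14 J
W_lost = W_in − W_out = 754 − 686.14 = 67.86 J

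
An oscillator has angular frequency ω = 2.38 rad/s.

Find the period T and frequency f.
T = 2π/ω = 2π/2.38 = 2.64 s; f = ω/2π = 0.3788 Hz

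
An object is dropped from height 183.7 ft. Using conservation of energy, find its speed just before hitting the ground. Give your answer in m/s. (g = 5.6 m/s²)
mgh = ½mv² → v = √(2gh) = √(2×5.6×55.99) = 25.04 m/s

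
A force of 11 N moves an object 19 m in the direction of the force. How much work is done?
W = Fd = 11×19 = 209.0 J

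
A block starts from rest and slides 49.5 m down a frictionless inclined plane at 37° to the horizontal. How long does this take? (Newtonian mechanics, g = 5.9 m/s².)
a = g sin(θ) = 5.9 × sin(37°) = 3.55 m/s²
t = √(2d/a) = √(2 × 49.5 / 3.55) = 5.28 s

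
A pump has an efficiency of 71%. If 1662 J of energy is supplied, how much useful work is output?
W_out = η × W_in = 0.71 × 1662 = 1180.0 J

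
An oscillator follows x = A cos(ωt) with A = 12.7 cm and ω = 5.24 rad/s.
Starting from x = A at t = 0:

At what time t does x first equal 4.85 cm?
cos(ωt) = x/A = 4.85/12.7 = 0.3819
ωt = arccos(0.3819) = 1.179 rad
t = 1.179/5.24 = 0.225 s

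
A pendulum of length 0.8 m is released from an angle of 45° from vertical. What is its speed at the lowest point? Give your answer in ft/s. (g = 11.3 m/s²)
h = L(1 − cosθ) = 0.8×(1 − cos45°) = 0.2343 m
v = √(2gh) = √(2×11.3×0.2343) = 2.301 m/s = 7.55 ft/s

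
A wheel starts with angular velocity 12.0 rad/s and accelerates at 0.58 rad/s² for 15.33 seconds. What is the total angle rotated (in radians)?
θ = ω₀t + ½αt² = 12.0×15.33 + ½×0.58×15.33² = 252.11 rad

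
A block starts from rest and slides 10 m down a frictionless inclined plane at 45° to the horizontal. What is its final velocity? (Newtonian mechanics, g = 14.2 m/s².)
a = g sin(θ) = 14.2 × sin(45°) = 10.04 m/s²
v = √(2ad) = √(2 × 10.04 × 10) = 14.17 m/s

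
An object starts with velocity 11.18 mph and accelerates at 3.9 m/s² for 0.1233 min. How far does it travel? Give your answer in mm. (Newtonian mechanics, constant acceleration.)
d = v₀t + ½at² (with unit conversion) = 143700.0 mm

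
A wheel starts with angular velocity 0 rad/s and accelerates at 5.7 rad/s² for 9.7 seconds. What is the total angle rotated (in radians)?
θ = ω₀t + ½αt² = 0×9.7 + ½×5.7×9.7² = 268.16 rad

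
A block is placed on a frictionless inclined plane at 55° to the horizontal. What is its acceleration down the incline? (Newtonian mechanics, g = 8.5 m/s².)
a = g sin(θ) = 8.5 × sin(55°) = 8.5 × 0.8192 = 6.96 m/s²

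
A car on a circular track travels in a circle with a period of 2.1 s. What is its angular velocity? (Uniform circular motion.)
ω = 2π/T = 2π/2.1 = 2.992 rad/s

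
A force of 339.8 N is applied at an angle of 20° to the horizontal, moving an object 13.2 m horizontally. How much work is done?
W = Fd cosθ = 339.8×13.2×cos(20°) = 4214.9 J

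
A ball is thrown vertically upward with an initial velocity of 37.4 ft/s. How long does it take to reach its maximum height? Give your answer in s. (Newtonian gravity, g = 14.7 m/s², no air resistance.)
t_up = v₀/g (with unit conversion) = 0.7755 s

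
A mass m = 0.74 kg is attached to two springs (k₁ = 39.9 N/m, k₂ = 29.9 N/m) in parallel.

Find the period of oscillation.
k_eq = k₁+k₂ = 69.8 N/m
T = 2π√(m/k_eq) = 2π√(0.74/69.8) = 0.6469 s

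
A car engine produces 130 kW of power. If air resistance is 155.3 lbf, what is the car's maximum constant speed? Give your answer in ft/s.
P = Fv → v = P/F = 130000 W / 690.8 N = 188.2 m/s = 617.4 ft/s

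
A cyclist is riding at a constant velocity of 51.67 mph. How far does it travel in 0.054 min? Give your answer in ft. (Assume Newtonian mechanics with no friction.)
d = vt (with unit conversion) = 245.5 ft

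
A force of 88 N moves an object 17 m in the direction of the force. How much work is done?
W = Fd = 88×17 = 1496.0 J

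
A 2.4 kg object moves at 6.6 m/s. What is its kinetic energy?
KE = ½mv² = ½×2.4×6.6² = 52.272 J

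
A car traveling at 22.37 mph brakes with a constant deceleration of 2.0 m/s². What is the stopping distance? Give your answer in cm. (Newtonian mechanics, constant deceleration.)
d = v₀² / (2a) (with unit conversion) = 2500.0 cm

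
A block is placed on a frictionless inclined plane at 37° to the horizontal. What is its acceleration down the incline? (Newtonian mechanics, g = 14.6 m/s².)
a = g sin(θ) = 14.6 × sin(37°) = 14.6 × 0.6018 = 8.79 m/s²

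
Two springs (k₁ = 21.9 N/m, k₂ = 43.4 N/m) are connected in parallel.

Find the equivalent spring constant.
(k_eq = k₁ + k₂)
k_eq = k₁ + k₂ = 21.9 + 43.4 = 65.3 N/m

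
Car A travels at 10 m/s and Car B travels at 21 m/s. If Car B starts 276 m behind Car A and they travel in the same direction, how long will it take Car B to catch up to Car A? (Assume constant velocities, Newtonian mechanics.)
Relative speed: v_rel = 21 - 10 = 11 m/s
Time to catch: t = d₀/v_rel = 276/11 = 25.09 s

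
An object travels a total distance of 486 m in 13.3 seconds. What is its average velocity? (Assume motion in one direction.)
v_avg = Δd / Δt = 486 / 13.3 = 36.54 m/s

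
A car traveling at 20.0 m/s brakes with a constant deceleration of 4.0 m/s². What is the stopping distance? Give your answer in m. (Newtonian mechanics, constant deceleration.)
d = v₀² / (2a) = 50.0 m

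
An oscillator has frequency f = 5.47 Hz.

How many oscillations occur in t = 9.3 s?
n = f×t = 5.47×9.3 = 50.87 oscillations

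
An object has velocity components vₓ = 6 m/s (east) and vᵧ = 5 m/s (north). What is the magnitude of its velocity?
|v| = √(vₓ² + vᵧ²) = √(6² + 5²) = √(61) = 7.81 m/s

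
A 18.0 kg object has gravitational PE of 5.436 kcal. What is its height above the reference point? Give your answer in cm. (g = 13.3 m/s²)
PE = mgh → h = PE/(mg) = 2.274e+04 J / (18 kg × 13.3 m/s²) = 95.01 m = 9501.0 cm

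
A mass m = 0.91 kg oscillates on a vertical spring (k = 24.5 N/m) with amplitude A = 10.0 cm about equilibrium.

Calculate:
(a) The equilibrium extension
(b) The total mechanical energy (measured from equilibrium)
x_eq = mg/k = 0.91×9.81/24.5 = 0.3644 m = 36.44 cm
E = ½kA² = ½×24.5×(0.1)² = 0.1225 J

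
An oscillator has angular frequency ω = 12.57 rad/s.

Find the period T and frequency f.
T = 2π/ω = 2π/12.57 = 0.4999 s; f = ω/2π = 2.001 Hz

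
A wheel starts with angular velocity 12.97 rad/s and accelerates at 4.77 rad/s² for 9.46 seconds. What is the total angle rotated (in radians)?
θ = ω₀t + ½αt² = 12.97×9.46 + ½×4.77×9.46² = 336.13 rad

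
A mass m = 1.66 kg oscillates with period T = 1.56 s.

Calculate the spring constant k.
T = 2π√(m/k) → k = m(2π/T)² = 1.66×(2π/1.56)² = 26.93 N/m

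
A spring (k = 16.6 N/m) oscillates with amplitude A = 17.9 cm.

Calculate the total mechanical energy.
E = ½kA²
E = ½kA² = ½×16.6×(0.179)² = 0.2659 J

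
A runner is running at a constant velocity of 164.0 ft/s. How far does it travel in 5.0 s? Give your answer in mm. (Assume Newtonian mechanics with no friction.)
d = vt (with unit conversion) = 249900.0 mm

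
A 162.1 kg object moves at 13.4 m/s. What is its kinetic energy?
KE = ½mv² = ½×162.1×13.4² = 14553.34 J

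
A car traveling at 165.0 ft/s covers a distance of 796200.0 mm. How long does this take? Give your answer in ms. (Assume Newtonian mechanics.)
t = d/v (with unit conversion) = 15830.0 ms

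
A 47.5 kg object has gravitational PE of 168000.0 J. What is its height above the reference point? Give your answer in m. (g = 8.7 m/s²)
PE = mgh → h = PE/(mg) = 1.68e+05 J / (47.5 kg × 8.7 m/s²) = 406.5 m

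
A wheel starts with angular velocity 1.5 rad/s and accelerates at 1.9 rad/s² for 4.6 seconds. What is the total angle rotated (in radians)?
θ = ω₀t + ½αt² = 1.5×4.6 + ½×1.9×4.6² = 27.0 rad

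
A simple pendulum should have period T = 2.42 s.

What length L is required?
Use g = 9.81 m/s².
T = 2π√(L/g) → L = g(T/2π)² = 9.81×(2.42/2π)² = 1.455 m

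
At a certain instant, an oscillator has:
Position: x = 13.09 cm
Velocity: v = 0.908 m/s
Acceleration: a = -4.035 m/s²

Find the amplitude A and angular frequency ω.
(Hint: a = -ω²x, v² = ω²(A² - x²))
a = −ω²x → ω = √(|a|/x) = √(4.035/0.1309) = 5.552 rad/s
v² = ω²(A² − x²) → A = √(x² + v²/ω²) = √(0.1309² + 0.908²/5.552²) = 0.2095 m = 20.95 cm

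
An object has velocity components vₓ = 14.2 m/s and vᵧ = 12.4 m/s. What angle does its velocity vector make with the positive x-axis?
θ = arctan(vᵧ/vₓ) = arctan(12.4/14.2) = 41.13°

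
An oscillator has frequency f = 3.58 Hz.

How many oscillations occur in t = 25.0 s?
n = f×t = 3.58×25.0 = 89.5 oscillations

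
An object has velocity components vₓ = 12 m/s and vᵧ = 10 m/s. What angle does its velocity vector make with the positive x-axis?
θ = arctan(vᵧ/vₓ) = arctan(10/12) = 39.81°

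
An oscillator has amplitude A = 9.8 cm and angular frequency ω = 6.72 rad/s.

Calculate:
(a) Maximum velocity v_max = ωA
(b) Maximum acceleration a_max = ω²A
v_max = ωA = 6.72×0.098 = 0.6586 m/s
a_max = ω²A = 6.72²×0.098 = 4.426 m/s²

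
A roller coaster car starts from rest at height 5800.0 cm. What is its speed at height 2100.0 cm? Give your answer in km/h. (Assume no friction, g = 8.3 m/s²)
mgh₁ = ½mv₂² + mgh₂ → v₂ = √(2g(h₁−h₂)) = √(2×8.3×(58−21)) = 24.78 m/s = 89.22 km/h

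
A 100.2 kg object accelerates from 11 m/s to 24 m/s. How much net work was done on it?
W_net = ΔKE = ½m(v₂² − v₁²) = ½×100.2×(24² − 11²) = 22795.5 J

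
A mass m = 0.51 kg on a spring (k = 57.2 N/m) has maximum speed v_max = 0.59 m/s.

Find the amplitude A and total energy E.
½mv²_max = ½kA² → A = v_max√(m/k) = 0.59×√(0.51/57.2) = 0.05571 m = 5.571 cm
E = ½mv²_max = ½×0.51×0.59² = 0.08877 J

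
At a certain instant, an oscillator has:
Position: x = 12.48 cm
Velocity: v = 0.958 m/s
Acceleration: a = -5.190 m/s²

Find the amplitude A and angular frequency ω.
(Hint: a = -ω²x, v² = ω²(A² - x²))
a = −ω²x → ω = √(|a|/x) = √(5.19/0.1248) = 6.449 rad/s
v² = ω²(A² − x²) → A = √(x² + v²/ω²) = √(0.1248² + 0.958²/6.449²) = 0.194 m = 19.4 cm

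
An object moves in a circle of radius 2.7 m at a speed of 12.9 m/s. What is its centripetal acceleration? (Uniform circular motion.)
a_c = v²/r = 12.9²/2.7 = 166.41/2.7 = 61.63 m/s²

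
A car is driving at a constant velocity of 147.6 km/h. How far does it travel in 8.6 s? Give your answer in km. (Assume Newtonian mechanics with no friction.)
d = vt (with unit conversion) = 0.3526 km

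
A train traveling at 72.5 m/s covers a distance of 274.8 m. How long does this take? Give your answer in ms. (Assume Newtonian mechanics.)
t = d/v (with unit conversion) = 3790.0 ms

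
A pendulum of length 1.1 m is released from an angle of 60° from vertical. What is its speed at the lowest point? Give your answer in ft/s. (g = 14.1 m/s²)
h = L(1 − cosθ) = 1.1×(1 − cos60°) = 0.55 m
v = √(2gh) = √(2×14.1×0.55) = 3.938 m/s = 12.92 ft/s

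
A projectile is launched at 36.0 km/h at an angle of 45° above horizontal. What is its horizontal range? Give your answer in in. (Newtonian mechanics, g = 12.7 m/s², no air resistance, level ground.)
R = v₀² sin(2θ) / g (with unit conversion) = 310.0 in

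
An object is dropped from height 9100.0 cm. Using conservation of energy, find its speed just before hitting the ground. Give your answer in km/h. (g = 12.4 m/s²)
mgh = ½mv² → v = √(2gh) = √(2×12.4×91) = 47.51 m/s = 171.0 km/h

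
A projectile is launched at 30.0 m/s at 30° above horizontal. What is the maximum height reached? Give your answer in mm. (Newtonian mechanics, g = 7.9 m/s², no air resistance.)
H = v₀²sin²(θ)/(2g) (with unit conversion) = 14240.0 mm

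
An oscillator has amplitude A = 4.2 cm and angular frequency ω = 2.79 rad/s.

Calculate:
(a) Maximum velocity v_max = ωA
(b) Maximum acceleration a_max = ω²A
v_max = ωA = 2.79×0.042 = 0.1172 m/s
a_max = ω²A = 2.79²×0.042 = 0.3269 m/s²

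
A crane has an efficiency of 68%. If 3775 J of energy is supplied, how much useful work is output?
W_out = η × W_in = 0.68 × 3775 = 2567.0 J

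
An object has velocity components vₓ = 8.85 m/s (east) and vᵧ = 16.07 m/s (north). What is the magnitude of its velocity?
|v| = √(vₓ² + vᵧ²) = √(8.85² + 16.07²) = √(336.567) = 18.35 m/s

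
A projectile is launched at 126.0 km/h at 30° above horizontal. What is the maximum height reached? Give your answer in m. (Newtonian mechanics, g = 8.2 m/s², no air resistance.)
H = v₀²sin²(θ)/(2g) (with unit conversion) = 18.67 m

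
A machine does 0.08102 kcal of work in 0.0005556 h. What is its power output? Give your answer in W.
P = W/t = 339 J / 2 s = 169.5 W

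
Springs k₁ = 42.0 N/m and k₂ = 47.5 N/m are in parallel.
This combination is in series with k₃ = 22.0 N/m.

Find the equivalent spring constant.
k₁₂ = k₁ + k₂ = 89.5 N/m (parallel)
1/k_eq = 1/k₁₂ + 1/k₃ → k_eq = 17.66 N/m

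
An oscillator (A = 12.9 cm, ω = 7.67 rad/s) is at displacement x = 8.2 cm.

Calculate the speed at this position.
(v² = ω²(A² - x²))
v = ω√(A² − x²) = 7.67×√(0.129² − 0.082²) = 0.7638 m/s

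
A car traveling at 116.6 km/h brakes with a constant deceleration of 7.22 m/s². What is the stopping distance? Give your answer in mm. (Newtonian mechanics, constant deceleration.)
d = v₀² / (2a) (with unit conversion) = 72650.0 mm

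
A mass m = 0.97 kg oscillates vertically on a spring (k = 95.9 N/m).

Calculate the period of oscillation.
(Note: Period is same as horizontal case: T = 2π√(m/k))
T = 2π√(m/k) = 2π√(0.97/95.9) = 0.6319 s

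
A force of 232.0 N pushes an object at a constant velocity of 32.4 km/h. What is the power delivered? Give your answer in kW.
P = Fv = 232 N × 9 m/s = 2088 W = 2.088 kW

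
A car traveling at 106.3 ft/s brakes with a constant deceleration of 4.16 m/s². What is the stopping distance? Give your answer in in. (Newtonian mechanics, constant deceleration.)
d = v₀² / (2a) (with unit conversion) = 4968.0 in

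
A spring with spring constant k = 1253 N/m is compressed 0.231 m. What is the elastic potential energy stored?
PE = ½kx² = ½×1253×0.231² = 33.43 J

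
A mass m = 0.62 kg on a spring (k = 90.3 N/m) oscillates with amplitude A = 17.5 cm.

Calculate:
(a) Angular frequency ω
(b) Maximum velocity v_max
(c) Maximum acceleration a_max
ω = √(k/m) = √(90.3/0.62) = 12.07 rad/s
v_max = ωA = 12.07×0.175 = 2.112 m/s
a_max = ω²A = 12.07²×0.175 = 25.49 m/s²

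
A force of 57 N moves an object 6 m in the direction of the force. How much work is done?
W = Fd = 57×6 = 342.0 J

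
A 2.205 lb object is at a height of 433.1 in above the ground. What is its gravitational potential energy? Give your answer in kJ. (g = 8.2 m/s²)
PE = mgh = 1 kg × 8.2 m/s² × 11 m = 90.22 J = 0.09022 kJ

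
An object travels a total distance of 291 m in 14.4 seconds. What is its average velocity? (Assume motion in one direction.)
v_avg = Δd / Δt = 291 / 14.4 = 20.21 m/s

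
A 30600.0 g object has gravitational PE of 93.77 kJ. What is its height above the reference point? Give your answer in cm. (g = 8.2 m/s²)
PE = mgh → h = PE/(mg) = 9.377e+04 J / (30.6 kg × 8.2 m/s²) = 373.7 m = 37370.0 cm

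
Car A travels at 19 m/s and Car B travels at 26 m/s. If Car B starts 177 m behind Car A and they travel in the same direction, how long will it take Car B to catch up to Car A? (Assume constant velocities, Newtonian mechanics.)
Relative speed: v_rel = 26 - 19 = 7 m/s
Time to catch: t = d₀/v_rel = 177/7 = 25.29 s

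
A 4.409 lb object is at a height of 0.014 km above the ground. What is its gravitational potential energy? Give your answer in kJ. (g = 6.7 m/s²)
PE = mgh = 2 kg × 6.7 m/s² × 14 m = 187.6 J = 0.1876 kJ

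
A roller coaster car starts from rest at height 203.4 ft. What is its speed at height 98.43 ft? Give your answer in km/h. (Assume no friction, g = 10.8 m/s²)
mgh₁ = ½mv₂² + mgh₂ → v₂ = √(2g(h₁−h₂)) = √(2×10.8×(62−30)) = 26.29 m/s = 94.64 km/h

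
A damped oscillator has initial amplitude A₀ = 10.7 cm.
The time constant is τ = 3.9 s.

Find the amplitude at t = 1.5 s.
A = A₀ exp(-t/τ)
A = A₀ exp(−t/τ) = 10.7×exp(−1.5/3.9) = 7.284 cm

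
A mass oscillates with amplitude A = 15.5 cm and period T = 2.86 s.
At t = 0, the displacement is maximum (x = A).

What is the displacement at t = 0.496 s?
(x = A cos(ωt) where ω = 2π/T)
ω = 2π/T = 2π/2.86 = 2.197 rad/s
x = A cos(ωt) = 15.5×cos(2.197×0.496) = 7.173 cm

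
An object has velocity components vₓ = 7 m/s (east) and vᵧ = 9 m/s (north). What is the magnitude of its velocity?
|v| = √(vₓ² + vᵧ²) = √(7² + 9²) = √(130) = 11.4 m/s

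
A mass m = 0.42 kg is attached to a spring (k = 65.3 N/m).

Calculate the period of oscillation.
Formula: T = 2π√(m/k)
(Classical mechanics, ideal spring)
T = 2π√(m/k) = 2π√(0.42/65.3) = 0.5039 s; f = 1/T = 1.985 Hz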